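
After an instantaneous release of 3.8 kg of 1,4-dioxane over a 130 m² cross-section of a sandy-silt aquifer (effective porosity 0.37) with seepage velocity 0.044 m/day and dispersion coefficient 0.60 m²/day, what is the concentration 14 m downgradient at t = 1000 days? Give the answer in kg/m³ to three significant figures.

0.000625 kg/m³

For an instantaneous plane source, C(x,t) = M/(n_e·A·√(4πDt)) · exp(−(x−vt)²/(4Dt)), with n_e·A the pore (flow) area.
Plume center vt = 0.044 × 1000 = 44 m, so the well at 14 m is 30 m upgradient of the peak.
√(4πDt) = 86.83 m, giving peak height M/(n_e·A·√(4πDt)) = 3.8/(0.37 × 130 × 86.83) = 0.0009098 kg/m³.
(x−vt)²/(4Dt) = (-30)²/(4 × 0.60 × 1000) = 0.3750; exp(−0.3750) = 0.6873.
C = 0.0009098 × 0.6873 = 0.000625 kg/m³.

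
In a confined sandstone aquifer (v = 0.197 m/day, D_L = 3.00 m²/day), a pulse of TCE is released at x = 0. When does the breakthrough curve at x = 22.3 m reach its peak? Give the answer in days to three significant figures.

For the 1D instantaneous-source solution, setting ∂C/∂t = 0 at fixed x gives v²t² + 2Dt − x² = 0, so t = (√(D² + v²x²) − D)/v².
√(D² + v²x²) = √(3.00² + 0.197² × 22.3²) = 5.320; v² = 0.038809.
t = (5.320 − 3.00)/0.038809 = 59.8 days (vs. the pure-advection estimate x/v = 113 d).

59.8 days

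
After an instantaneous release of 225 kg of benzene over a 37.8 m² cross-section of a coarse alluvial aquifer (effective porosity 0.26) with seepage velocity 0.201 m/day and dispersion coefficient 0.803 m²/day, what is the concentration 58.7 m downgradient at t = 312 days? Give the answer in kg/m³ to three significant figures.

For an instantaneous plane source, C(x,t) = M/(n_e·A·√(4πDt)) · exp(−(x−vt)²/(4Dt)), with n_e·A the pore (flow) area.
Plume center vt = 0.201 × 312 = 62.712 m, so the well at 58.7 m is 4.012 m upgradient of the peak.
√(4πDt) = 56.11 m, giving peak height M/(n_e·A·√(4πDt)) = 225/(0.26 × 37.8 × 56.11) = 0.4080 kg/m³.
(x−vt)²/(4Dt) = (-4.012)²/(4 × 0.803 × 312) = 0.01606; exp(−0.01606) = 0.9841.
C = 0.4080 × 0.9841 = 0.402 kg/m³.

0.402 kg/m³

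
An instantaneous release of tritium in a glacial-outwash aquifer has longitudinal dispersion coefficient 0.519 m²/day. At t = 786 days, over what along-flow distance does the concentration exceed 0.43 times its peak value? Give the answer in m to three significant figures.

74.2 m

The plume is Gaussian with σ = √(2Dt) = √(2 × 0.519 × 786) = 28.56 m.
C/C_peak = exp(−Δx²/(2σ²)) = 0.43 ⇒ Δx = σ·√(−2 ln 0.43) = 28.56 × 1.299 = 37.10 m.
Width = 2Δx = 74.2 m.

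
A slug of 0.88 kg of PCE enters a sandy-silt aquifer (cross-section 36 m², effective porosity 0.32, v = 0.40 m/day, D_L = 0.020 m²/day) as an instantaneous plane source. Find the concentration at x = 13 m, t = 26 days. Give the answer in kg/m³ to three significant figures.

0.00116 kg/m³

For an instantaneous plane source, C(x,t) = M/(n_e·A·√(4πDt)) · exp(−(x−vt)²/(4Dt)), with n_e·A the pore (flow) area.
Plume center vt = 0.40 × 26 = 10.4 m, so the well at 13 m is 2.6 m downgradient of the peak.
√(4πDt) = 2.556 m, giving peak height M/(n_e·A·√(4πDt)) = 0.88/(0.32 × 36 × 2.556) = 0.02989 kg/m³.
(x−vt)²/(4Dt) = (2.6)²/(4 × 0.020 × 26) = 3.250; exp(−3.250) = 0.03877.
C = 0.02989 × 0.03877 = 0.00116 kg/m³.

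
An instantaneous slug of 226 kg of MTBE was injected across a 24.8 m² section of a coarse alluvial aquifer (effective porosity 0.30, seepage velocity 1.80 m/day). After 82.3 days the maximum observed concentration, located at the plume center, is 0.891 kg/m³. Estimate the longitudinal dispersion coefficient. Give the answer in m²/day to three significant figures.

At the plume center C_max = M/(n_e·A·√(4πDt)), so D = M²/(4πt·(n_e·A·C_max)²).
n_e·A·C_max = 0.30 × 24.8 × 0.891 = 6.629 kg/m.
D = 226²/(4π × 82.3 × 6.629²) = 1.12 m²/day.

1.12 m²/day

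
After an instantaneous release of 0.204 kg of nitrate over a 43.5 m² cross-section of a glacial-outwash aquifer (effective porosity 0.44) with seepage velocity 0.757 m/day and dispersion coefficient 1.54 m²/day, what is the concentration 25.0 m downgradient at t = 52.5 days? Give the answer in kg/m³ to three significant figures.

For an instantaneous plane source, C(x,t) = M/(n_e·A·√(4πDt)) · exp(−(x−vt)²/(4Dt)), with n_e·A the pore (flow) area.
Plume center vt = 0.757 × 52.5 = 39.7425 m, so the well at 25.0 m is 14.7425 m upgradient of the peak.
√(4πDt) = 31.87 m, giving peak height M/(n_e·A·√(4πDt)) = 0.204/(0.44 × 43.5 × 31.87) = 0.0003344 kg/m³.
(x−vt)²/(4Dt) = (-14.7425)²/(4 × 1.54 × 52.5) = 0.6721; exp(−0.6721) = 0.5106.
C = 0.0003344 × 0.5106 = 0.000171 kg/m³.

0.000171 kg/m³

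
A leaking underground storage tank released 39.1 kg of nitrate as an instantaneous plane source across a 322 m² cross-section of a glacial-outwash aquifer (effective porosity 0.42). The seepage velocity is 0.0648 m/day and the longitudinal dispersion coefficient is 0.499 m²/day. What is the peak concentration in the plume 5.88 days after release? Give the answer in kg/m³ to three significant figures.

0.0476 kg/m³

The peak of an instantaneous 1D plume sits at x = vt; there the Gaussian factor is 1 and C_max = M/(n_e·A·√(4πDt)), where n_e·A is the pore area the mass is dissolved in.
√(4πDt) = √(4π × 0.499 × 5.88) = 6.072 m, so C_max = 39.1/(0.42 × 322 × 6.072) = 0.0476 kg/m³.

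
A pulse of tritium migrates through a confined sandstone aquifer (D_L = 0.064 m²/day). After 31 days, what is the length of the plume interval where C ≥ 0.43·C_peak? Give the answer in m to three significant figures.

5.18 m

The plume is Gaussian with σ = √(2Dt) = √(2 × 0.064 × 31) = 1.992 m.
C/C_peak = exp(−Δx²/(2σ²)) = 0.43 ⇒ Δx = σ·√(−2 ln 0.43) = 1.992 × 1.299 = 2.588 m.
Width = 2Δx = 5.18 m.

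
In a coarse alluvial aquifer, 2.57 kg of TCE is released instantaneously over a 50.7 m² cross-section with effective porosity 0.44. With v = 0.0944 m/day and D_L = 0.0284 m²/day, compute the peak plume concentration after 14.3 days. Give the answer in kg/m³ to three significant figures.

The peak of an instantaneous 1D plume sits at x = vt; there the Gaussian factor is 1 and C_max = M/(n_e·A·√(4πDt)), where n_e·A is the pore area the mass is dissolved in.
√(4πDt) = √(4π × 0.0284 × 14.3) = 2.259 m, so C_max = 2.57/(0.44 × 50.7 × 2.259) = 0.0510 kg/m³.

0.0510 kg/m³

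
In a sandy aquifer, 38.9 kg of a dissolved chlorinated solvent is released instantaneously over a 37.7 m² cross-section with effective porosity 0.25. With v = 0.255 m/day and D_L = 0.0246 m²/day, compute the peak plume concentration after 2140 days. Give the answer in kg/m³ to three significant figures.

0.160 kg/m³

The peak of an instantaneous 1D plume sits at x = vt; there the Gaussian factor is 1 and C_max = M/(n_e·A·√(4πDt)), where n_e·A is the pore area the mass is dissolved in.
√(4πDt) = √(4π × 0.0246 × 2140) = 25.72 m, so C_max = 38.9/(0.25 × 37.7 × 25.72) = 0.160 kg/m³.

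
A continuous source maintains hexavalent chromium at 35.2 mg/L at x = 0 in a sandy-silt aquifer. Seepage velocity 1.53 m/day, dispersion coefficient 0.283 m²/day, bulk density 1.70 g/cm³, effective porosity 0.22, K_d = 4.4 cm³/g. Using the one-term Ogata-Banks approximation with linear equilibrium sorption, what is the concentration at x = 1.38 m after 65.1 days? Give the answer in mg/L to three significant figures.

Retardation factor R = 1 + ρ_b·K_d/n = 1 + 1.70 × 4.4/0.22 = 35.00.
Sorption retards both mechanisms: v_R = v/R = 0.04371 m/day, D_R = D/R = 0.008086 m²/day.
v_R·t = 0.04371 × 65.1 = 2.845521 m; 2√(D_R t) = 1.451 m; argument = (1.38 − 2.845521)/1.451 = -1.010.
C = C₀ × ½·erfc(-1.010) = 35.2 × 0.9234 = 32.5 mg/L.

32.5 mg/L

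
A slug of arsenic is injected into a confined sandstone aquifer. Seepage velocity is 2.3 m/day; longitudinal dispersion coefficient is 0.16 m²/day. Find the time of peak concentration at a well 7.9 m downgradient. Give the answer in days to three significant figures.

3.40 days

For the 1D instantaneous-source solution, setting ∂C/∂t = 0 at fixed x gives v²t² + 2Dt − x² = 0, so t = (√(D² + v²x²) − D)/v².
√(D² + v²x²) = √(0.16² + 2.3² × 7.9²) = 18.17; v² = 5.29.
t = (18.17 − 0.16)/5.29 = 3.40 days (vs. the pure-advection estimate x/v = 3.43 d).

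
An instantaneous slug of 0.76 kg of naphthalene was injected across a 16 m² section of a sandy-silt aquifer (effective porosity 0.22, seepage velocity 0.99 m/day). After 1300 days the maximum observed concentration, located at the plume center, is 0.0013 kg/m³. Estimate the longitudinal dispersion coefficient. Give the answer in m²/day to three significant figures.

At the plume center C_max = M/(n_e·A·√(4πDt)), so D = M²/(4πt·(n_e·A·C_max)²).
n_e·A·C_max = 0.22 × 16 × 0.0013 = 0.004576 kg/m.
D = 0.76²/(4π × 1300 × 0.004576²) = 1.69 m²/day.

1.69 m²/day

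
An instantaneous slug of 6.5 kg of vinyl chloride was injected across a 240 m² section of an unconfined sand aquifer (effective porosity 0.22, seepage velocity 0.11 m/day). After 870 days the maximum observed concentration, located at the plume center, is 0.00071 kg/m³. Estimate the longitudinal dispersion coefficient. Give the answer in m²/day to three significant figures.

At the plume center C_max = M/(n_e·A·√(4πDt)), so D = M²/(4πt·(n_e·A·C_max)²).
n_e·A·C_max = 0.22 × 240 × 0.00071 = 0.03749 kg/m.
D = 6.5²/(4π × 870 × 0.03749²) = 2.75 m²/day.

2.75 m²/day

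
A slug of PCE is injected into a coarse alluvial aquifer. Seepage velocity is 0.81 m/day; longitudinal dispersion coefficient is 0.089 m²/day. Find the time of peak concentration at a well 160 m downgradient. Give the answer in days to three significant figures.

197 days

For the 1D instantaneous-source solution, setting ∂C/∂t = 0 at fixed x gives v²t² + 2Dt − x² = 0, so t = (√(D² + v²x²) − D)/v².
√(D² + v²x²) = √(0.089² + 0.81² × 160²) = 129.6; v² = 0.6561.
t = (129.6 − 0.089)/0.6561 = 197 days (vs. the pure-advection estimate x/v = 198 d).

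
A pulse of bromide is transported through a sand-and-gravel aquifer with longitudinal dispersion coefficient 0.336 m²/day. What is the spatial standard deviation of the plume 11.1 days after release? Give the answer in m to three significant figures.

2.73 m

Dispersive spreading gives a Gaussian with σ² = 2Dt; advection only shifts the center.
σ = √(2 × 0.336 × 11.1) = 2.73 m.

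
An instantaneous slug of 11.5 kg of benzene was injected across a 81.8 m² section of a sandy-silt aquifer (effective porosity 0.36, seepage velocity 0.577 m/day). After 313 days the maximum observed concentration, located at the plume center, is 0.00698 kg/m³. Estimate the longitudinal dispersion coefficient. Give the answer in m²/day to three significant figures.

At the plume center C_max = M/(n_e·A·√(4πDt)), so D = M²/(4πt·(n_e·A·C_max)²).
n_e·A·C_max = 0.36 × 81.8 × 0.00698 = 0.2055 kg/m.
D = 11.5²/(4π × 313 × 0.2055²) = 0.796 m²/day.

0.796 m²/day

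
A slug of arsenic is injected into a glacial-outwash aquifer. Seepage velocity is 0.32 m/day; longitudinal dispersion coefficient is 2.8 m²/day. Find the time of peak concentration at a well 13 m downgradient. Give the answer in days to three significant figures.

For the 1D instantaneous-source solution, setting ∂C/∂t = 0 at fixed x gives v²t² + 2Dt − x² = 0, so t = (√(D² + v²x²) − D)/v².
√(D² + v²x²) = √(2.8² + 0.32² × 13²) = 5.015; v² = 0.1024.
t = (5.015 − 2.8)/0.1024 = 21.6 days (vs. the pure-advection estimate x/v = 40.6 d).

21.6 days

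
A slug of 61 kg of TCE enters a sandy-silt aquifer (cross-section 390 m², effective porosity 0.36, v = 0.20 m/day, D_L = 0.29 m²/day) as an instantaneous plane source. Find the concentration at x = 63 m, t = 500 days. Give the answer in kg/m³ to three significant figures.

0.000961 kg/m³

For an instantaneous plane source, C(x,t) = M/(n_e·A·√(4πDt)) · exp(−(x−vt)²/(4Dt)), with n_e·A the pore (flow) area.
Plume center vt = 0.20 × 500 = 100 m, so the well at 63 m is 37 m upgradient of the peak.
√(4πDt) = 42.69 m, giving peak height M/(n_e·A·√(4πDt)) = 61/(0.36 × 390 × 42.69) = 0.01018 kg/m³.
(x−vt)²/(4Dt) = (-37)²/(4 × 0.29 × 500) = 2.360; exp(−2.360) = 0.09442.
C = 0.01018 × 0.09442 = 0.000961 kg/m³.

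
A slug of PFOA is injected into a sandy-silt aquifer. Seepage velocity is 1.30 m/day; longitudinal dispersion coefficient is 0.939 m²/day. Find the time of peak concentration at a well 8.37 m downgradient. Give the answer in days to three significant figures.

For the 1D instantaneous-source solution, setting ∂C/∂t = 0 at fixed x gives v²t² + 2Dt − x² = 0, so t = (√(D² + v²x²) − D)/v².
√(D² + v²x²) = √(0.939² + 1.30² × 8.37²) = 10.92; v² = 1.69.
t = (10.92 − 0.939)/1.69 = 5.91 days (vs. the pure-advection estimate x/v = 6.44 d).

5.91 days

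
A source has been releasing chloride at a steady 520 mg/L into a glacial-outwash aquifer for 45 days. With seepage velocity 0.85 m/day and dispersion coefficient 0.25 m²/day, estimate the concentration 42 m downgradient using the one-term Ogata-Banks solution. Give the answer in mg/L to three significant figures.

112 mg/L

For a continuous step input, C/C₀ ≈ ½·erfc((x−vt)/(2√(Dt))).
vt = 0.85 × 45 = 38.25 m and 2√(Dt) = 2√(0.25 × 45) = 6.708 m.
Argument (x−vt)/(2√(Dt)) = (42 − 38.25)/6.708 = 0.5590; ½·erfc(0.5590) = 0.2146.
C = 520 × 0.2146 = 112 mg/L.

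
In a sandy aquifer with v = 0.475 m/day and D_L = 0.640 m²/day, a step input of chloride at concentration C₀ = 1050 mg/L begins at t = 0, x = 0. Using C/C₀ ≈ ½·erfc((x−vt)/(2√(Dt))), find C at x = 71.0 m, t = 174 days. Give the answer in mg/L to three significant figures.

For a continuous step input, C/C₀ ≈ ½·erfc((x−vt)/(2√(Dt))).
vt = 0.475 × 174 = 82.65 m and 2√(Dt) = 2√(0.640 × 174) = 21.11 m.
Argument (x−vt)/(2√(Dt)) = (71.0 − 82.65)/21.11 = -0.5519; ½·erfc(-0.5519) = 0.7825.
C = 1050 × 0.7825 = 822 mg/L.

822 mg/L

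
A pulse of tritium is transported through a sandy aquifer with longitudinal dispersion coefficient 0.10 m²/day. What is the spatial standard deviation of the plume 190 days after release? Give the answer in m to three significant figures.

6.16 m

Dispersive spreading gives a Gaussian with σ² = 2Dt; advection only shifts the center.
σ = √(2 × 0.10 × 190) = 6.16 m.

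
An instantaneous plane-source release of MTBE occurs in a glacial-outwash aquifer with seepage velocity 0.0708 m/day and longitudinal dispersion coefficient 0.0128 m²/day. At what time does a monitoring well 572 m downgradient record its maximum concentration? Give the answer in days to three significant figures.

8080 days

For the 1D instantaneous-source solution, setting ∂C/∂t = 0 at fixed x gives v²t² + 2Dt − x² = 0, so t = (√(D² + v²x²) − D)/v².
√(D² + v²x²) = √(0.0128² + 0.0708² × 572²) = 40.50; v² = 0.00501264.
t = (40.50 − 0.0128)/0.00501264 = 8080 days (vs. the pure-advection estimate x/v = 8080 d).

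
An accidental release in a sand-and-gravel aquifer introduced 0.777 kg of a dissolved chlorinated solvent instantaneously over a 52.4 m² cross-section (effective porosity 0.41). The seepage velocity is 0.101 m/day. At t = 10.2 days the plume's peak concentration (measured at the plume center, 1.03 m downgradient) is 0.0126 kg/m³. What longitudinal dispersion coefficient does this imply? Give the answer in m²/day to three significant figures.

At the plume center C_max = M/(n_e·A·√(4πDt)), so D = M²/(4πt·(n_e·A·C_max)²).
n_e·A·C_max = 0.41 × 52.4 × 0.0126 = 0.2707 kg/m.
D = 0.777²/(4π × 10.2 × 0.2707²) = 0.0643 m²/day.

0.0643 m²/day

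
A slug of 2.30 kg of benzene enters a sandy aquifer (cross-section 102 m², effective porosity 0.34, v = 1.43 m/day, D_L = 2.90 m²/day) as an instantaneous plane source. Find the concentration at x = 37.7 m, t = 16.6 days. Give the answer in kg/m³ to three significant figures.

For an instantaneous plane source, C(x,t) = M/(n_e·A·√(4πDt)) · exp(−(x−vt)²/(4Dt)), with n_e·A the pore (flow) area.
Plume center vt = 1.43 × 16.6 = 23.738 m, so the well at 37.7 m is 13.962 m downgradient of the peak.
√(4πDt) = 24.60 m, giving peak height M/(n_e·A·√(4πDt)) = 2.30/(0.34 × 102 × 24.60) = 0.002696 kg/m³.
(x−vt)²/(4Dt) = (13.962)²/(4 × 2.90 × 16.6) = 1.012; exp(−1.012) = 0.3635.
C = 0.002696 × 0.3635 = 0.000980 kg/m³.

0.000980 kg/m³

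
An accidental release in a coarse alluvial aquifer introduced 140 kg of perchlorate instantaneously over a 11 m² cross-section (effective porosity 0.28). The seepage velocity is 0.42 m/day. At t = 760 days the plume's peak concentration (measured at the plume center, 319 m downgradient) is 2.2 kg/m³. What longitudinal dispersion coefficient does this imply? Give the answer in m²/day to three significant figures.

0.0447 m²/day

At the plume center C_max = M/(n_e·A·√(4πDt)), so D = M²/(4πt·(n_e·A·C_max)²).
n_e·A·C_max = 0.28 × 11 × 2.2 = 6.776 kg/m.
D = 140²/(4π × 760 × 6.776²) = 0.0447 m²/day.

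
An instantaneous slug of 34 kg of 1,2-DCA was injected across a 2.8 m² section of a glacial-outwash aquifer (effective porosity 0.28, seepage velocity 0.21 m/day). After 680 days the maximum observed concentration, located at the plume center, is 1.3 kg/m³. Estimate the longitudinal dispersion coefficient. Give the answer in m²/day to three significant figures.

0.130 m²/day

At the plume center C_max = M/(n_e·A·√(4πDt)), so D = M²/(4πt·(n_e·A·C_max)²).
n_e·A·C_max = 0.28 × 2.8 × 1.3 = 1.019 kg/m.
D = 34²/(4π × 680 × 1.019²) = 0.130 m²/day.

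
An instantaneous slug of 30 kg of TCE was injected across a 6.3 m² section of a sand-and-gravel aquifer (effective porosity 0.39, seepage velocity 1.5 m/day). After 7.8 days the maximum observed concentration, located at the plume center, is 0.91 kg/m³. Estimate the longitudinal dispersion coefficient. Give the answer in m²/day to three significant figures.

At the plume center C_max = M/(n_e·A·√(4πDt)), so D = M²/(4πt·(n_e·A·C_max)²).
n_e·A·C_max = 0.39 × 6.3 × 0.91 = 2.236 kg/m.
D = 30²/(4π × 7.8 × 2.236²) = 1.84 m²/day.

1.84 m²/day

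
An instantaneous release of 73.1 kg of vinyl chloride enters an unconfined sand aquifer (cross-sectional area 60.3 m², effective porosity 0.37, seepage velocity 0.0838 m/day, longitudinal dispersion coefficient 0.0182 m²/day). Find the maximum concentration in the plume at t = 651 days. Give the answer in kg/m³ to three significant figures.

0.269 kg/m³

The peak of an instantaneous 1D plume sits at x = vt; there the Gaussian factor is 1 and C_max = M/(n_e·A·√(4πDt)), where n_e·A is the pore area the mass is dissolved in.
√(4πDt) = √(4π × 0.0182 × 651) = 12.20 m, so C_max = 73.1/(0.37 × 60.3 × 12.20) = 0.269 kg/m³.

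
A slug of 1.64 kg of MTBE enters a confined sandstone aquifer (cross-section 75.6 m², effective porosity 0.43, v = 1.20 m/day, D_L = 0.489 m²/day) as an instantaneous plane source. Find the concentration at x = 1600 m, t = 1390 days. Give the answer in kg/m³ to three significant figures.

For an instantaneous plane source, C(x,t) = M/(n_e·A·√(4πDt)) · exp(−(x−vt)²/(4Dt)), with n_e·A the pore (flow) area.
Plume center vt = 1.20 × 1390 = 1668 m, so the well at 1600 m is 68 m upgradient of the peak.
√(4πDt) = 92.42 m, giving peak height M/(n_e·A·√(4πDt)) = 1.64/(0.43 × 75.6 × 92.42) = 0.0005459 kg/m³.
(x−vt)²/(4Dt) = (-68)²/(4 × 0.489 × 1390) = 1.701; exp(−1.701) = 0.1825.
C = 0.0005459 × 0.1825 = 9.96e-05 kg/m³.

9.96e-05 kg/m³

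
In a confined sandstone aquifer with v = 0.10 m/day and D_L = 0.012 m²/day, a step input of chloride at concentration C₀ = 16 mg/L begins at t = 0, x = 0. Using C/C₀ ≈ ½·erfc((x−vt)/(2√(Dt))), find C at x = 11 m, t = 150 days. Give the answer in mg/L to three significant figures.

15.7 mg/L

For a continuous step input, C/C₀ ≈ ½·erfc((x−vt)/(2√(Dt))).
vt = 0.10 × 150 = 15 m and 2√(Dt) = 2√(0.012 × 150) = 2.683 m.
Argument (x−vt)/(2√(Dt)) = (11 − 15)/2.683 = -1.491; ½·erfc(-1.491) = 0.9825.
C = 16 × 0.9825 = 15.7 mg/L.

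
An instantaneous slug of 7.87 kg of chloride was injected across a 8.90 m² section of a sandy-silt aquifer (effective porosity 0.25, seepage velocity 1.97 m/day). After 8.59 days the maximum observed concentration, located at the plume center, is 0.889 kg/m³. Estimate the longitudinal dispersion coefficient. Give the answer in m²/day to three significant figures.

At the plume center C_max = M/(n_e·A·√(4πDt)), so D = M²/(4πt·(n_e·A·C_max)²).
n_e·A·C_max = 0.25 × 8.90 × 0.889 = 1.978 kg/m.
D = 7.87²/(4π × 8.59 × 1.978²) = 0.147 m²/day.

0.147 m²/day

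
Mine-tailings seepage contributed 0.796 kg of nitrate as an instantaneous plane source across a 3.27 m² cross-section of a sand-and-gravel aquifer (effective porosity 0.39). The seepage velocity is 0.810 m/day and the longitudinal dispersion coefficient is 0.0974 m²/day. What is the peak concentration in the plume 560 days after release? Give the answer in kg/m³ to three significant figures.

The peak of an instantaneous 1D plume sits at x = vt; there the Gaussian factor is 1 and C_max = M/(n_e·A·√(4πDt)), where n_e·A is the pore area the mass is dissolved in.
√(4πDt) = √(4π × 0.0974 × 560) = 26.18 m, so C_max = 0.796/(0.39 × 3.27 × 26.18) = 0.0238 kg/m³.

0.0238 kg/m³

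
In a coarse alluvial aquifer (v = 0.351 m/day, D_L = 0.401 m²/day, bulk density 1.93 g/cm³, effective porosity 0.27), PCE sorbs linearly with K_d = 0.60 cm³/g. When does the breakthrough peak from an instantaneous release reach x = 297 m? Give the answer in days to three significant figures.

Retardation factor R = 1 + ρ_b·K_d/n = 1 + 1.93 × 0.60/0.27 = 5.289.
Sorption retards both mechanisms: v_R = v/R = 0.06636 m/day, D_R = D/R = 0.07582 m²/day.
Peak time from v_R²t² + 2D_R t − x² = 0: t = (√(D_R² + v_R²x²) − D_R)/v_R².
√(D_R² + v_R²x²) = √(0.07582² + 0.06636² × 297²) = 19.71; v_R² = 0.004404.
t = (19.71 − 0.07582)/0.004404 = 4460 days.

4460 days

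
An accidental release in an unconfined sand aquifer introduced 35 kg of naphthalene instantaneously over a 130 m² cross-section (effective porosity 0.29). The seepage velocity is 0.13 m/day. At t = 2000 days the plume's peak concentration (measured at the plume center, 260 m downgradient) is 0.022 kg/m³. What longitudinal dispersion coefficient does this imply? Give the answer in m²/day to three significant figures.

At the plume center C_max = M/(n_e·A·√(4πDt)), so D = M²/(4πt·(n_e·A·C_max)²).
n_e·A·C_max = 0.29 × 130 × 0.022 = 0.8294 kg/m.
D = 35²/(4π × 2000 × 0.8294²) = 0.0709 m²/day.

0.0709 m²/day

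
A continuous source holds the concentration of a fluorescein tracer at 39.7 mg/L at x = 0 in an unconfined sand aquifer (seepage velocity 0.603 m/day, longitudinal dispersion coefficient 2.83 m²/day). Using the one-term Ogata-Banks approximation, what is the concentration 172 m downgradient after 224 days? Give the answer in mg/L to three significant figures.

5.95 mg/L

For a continuous step input, C/C₀ ≈ ½·erfc((x−vt)/(2√(Dt))).
vt = 0.603 × 224 = 135.072 m and 2√(Dt) = 2√(2.83 × 224) = 50.36 m.
Argument (x−vt)/(2√(Dt)) = (172 − 135.072)/50.36 = 0.7333; ½·erfc(0.7333) = 0.1499.
C = 39.7 × 0.1499 = 5.95 mg/L.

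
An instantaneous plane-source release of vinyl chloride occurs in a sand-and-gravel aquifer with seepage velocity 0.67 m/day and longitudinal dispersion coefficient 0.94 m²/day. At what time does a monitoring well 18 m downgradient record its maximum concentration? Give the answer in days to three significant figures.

For the 1D instantaneous-source solution, setting ∂C/∂t = 0 at fixed x gives v²t² + 2Dt − x² = 0, so t = (√(D² + v²x²) − D)/v².
√(D² + v²x²) = √(0.94² + 0.67² × 18²) = 12.10; v² = 0.4489.
t = (12.10 − 0.94)/0.4489 = 24.9 days (vs. the pure-advection estimate x/v = 26.9 d).

24.9 days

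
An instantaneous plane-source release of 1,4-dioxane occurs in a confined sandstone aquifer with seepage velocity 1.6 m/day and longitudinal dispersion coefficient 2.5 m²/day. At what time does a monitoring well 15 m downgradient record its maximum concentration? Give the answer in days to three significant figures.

For the 1D instantaneous-source solution, setting ∂C/∂t = 0 at fixed x gives v²t² + 2Dt − x² = 0, so t = (√(D² + v²x²) − D)/v².
√(D² + v²x²) = √(2.5² + 1.6² × 15²) = 24.13; v² = 2.56.
t = (24.13 − 2.5)/2.56 = 8.45 days (vs. the pure-advection estimate x/v = 9.38 d).

8.45 days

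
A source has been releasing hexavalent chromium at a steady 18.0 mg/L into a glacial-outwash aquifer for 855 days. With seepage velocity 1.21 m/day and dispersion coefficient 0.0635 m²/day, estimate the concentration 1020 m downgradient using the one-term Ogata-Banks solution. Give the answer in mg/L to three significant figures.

For a continuous step input, C/C₀ ≈ ½·erfc((x−vt)/(2√(Dt))).
vt = 1.21 × 855 = 1034.55 m and 2√(Dt) = 2√(0.0635 × 855) = 14.74 m.
Argument (x−vt)/(2√(Dt)) = (1020 − 1034.55)/14.74 = -0.9871; ½·erfc(-0.9871) = 0.9186.
C = 18.0 × 0.9186 = 16.5 mg/L.

16.5 mg/L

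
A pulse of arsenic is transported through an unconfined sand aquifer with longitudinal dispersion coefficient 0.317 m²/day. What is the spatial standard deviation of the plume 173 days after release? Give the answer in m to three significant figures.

10.5 m

Dispersive spreading gives a Gaussian with σ² = 2Dt; advection only shifts the center.
σ = √(2 × 0.317 × 173) = 10.5 m.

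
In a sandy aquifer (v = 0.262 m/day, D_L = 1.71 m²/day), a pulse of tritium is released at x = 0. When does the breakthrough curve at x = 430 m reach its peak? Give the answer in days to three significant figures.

1620 days

For the 1D instantaneous-source solution, setting ∂C/∂t = 0 at fixed x gives v²t² + 2Dt − x² = 0, so t = (√(D² + v²x²) − D)/v².
√(D² + v²x²) = √(1.71² + 0.262² × 430²) = 112.7; v² = 0.068644.
t = (112.7 − 1.71)/0.068644 = 1620 days (vs. the pure-advection estimate x/v = 1640 d).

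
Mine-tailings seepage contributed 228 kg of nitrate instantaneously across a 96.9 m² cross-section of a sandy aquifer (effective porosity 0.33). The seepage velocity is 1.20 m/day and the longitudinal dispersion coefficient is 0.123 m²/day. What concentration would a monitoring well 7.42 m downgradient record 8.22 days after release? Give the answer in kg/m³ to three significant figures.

For an instantaneous plane source, C(x,t) = M/(n_e·A·√(4πDt)) · exp(−(x−vt)²/(4Dt)), with n_e·A the pore (flow) area.
Plume center vt = 1.20 × 8.22 = 9.864 m, so the well at 7.42 m is 2.444 m upgradient of the peak.
√(4πDt) = 3.564 m, giving peak height M/(n_e·A·√(4πDt)) = 228/(0.33 × 96.9 × 3.564) = 2.001 kg/m³.
(x−vt)²/(4Dt) = (-2.444)²/(4 × 0.123 × 8.22) = 1.477; exp(−1.477) = 0.2283.
C = 2.001 × 0.2283 = 0.457 kg/m³.

0.457 kg/m³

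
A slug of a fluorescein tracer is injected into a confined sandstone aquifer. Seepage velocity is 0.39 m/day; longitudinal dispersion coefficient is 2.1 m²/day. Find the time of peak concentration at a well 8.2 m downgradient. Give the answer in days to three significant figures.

For the 1D instantaneous-source solution, setting ∂C/∂t = 0 at fixed x gives v²t² + 2Dt − x² = 0, so t = (√(D² + v²x²) − D)/v².
√(D² + v²x²) = √(2.1² + 0.39² × 8.2²) = 3.826; v² = 0.1521.
t = (3.826 − 2.1)/0.1521 = 11.3 days (vs. the pure-advection estimate x/v = 21.0 d).

11.3 days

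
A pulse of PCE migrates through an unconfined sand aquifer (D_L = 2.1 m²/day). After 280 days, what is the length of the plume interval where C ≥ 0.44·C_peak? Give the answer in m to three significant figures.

The plume is Gaussian with σ = √(2Dt) = √(2 × 2.1 × 280) = 34.29 m.
C/C_peak = exp(−Δx²/(2σ²)) = 0.44 ⇒ Δx = σ·√(−2 ln 0.44) = 34.29 × 1.281 = 43.93 m.
Width = 2Δx = 87.9 m.

87.9 m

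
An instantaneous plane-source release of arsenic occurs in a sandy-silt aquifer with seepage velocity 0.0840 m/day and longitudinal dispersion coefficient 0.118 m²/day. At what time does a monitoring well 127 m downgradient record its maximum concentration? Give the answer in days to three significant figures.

For the 1D instantaneous-source solution, setting ∂C/∂t = 0 at fixed x gives v²t² + 2Dt − x² = 0, so t = (√(D² + v²x²) − D)/v².
√(D² + v²x²) = √(0.118² + 0.0840² × 127²) = 10.67; v² = 0.007056.
t = (10.67 − 0.118)/0.007056 = 1500 days (vs. the pure-advection estimate x/v = 1510 d).

1500 days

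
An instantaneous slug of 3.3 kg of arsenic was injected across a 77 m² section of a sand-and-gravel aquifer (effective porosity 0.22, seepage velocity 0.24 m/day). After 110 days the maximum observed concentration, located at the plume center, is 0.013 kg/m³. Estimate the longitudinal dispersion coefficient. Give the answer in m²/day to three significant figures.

At the plume center C_max = M/(n_e·A·√(4πDt)), so D = M²/(4πt·(n_e·A·C_max)²).
n_e·A·C_max = 0.22 × 77 × 0.013 = 0.2202 kg/m.
D = 3.3²/(4π × 110 × 0.2202²) = 0.162 m²/day.

0.162 m²/day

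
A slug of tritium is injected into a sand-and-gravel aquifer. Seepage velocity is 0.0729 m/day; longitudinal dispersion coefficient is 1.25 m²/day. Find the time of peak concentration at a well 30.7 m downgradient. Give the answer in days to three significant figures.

247 days

For the 1D instantaneous-source solution, setting ∂C/∂t = 0 at fixed x gives v²t² + 2Dt − x² = 0, so t = (√(D² + v²x²) − D)/v².
√(D² + v²x²) = √(1.25² + 0.0729² × 30.7²) = 2.563; v² = 0.00531441.
t = (2.563 − 1.25)/0.00531441 = 247 days (vs. the pure-advection estimate x/v = 421 d).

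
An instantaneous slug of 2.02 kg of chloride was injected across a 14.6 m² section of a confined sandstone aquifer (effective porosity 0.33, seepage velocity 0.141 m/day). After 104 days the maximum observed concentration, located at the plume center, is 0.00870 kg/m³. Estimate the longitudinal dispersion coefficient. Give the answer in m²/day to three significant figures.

1.78 m²/day

At the plume center C_max = M/(n_e·A·√(4πDt)), so D = M²/(4πt·(n_e·A·C_max)²).
n_e·A·C_max = 0.33 × 14.6 × 0.00870 = 0.04192 kg/m.
D = 2.02²/(4π × 104 × 0.04192²) = 1.78 m²/day.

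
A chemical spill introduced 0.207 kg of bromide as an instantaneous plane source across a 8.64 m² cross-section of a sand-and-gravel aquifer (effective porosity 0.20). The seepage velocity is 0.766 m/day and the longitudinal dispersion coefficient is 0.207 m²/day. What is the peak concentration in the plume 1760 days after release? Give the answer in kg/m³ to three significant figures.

0.00177 kg/m³

The peak of an instantaneous 1D plume sits at x = vt; there the Gaussian factor is 1 and C_max = M/(n_e·A·√(4πDt)), where n_e·A is the pore area the mass is dissolved in.
√(4πDt) = √(4π × 0.207 × 1760) = 67.66 m, so C_max = 0.207/(0.20 × 8.64 × 67.66) = 0.00177 kg/m³.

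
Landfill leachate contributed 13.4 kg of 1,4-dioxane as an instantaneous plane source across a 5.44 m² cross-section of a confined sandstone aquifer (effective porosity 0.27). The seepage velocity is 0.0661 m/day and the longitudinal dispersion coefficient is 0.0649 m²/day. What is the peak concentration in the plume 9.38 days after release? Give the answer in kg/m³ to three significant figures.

3.30 kg/m³

The peak of an instantaneous 1D plume sits at x = vt; there the Gaussian factor is 1 and C_max = M/(n_e·A·√(4πDt)), where n_e·A is the pore area the mass is dissolved in.
√(4πDt) = √(4π × 0.0649 × 9.38) = 2.766 m, so C_max = 13.4/(0.27 × 5.44 × 2.766) = 3.30 kg/m³.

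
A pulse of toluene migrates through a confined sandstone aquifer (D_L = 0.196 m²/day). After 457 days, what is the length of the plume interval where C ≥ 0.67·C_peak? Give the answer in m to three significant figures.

24.0 m

The plume is Gaussian with σ = √(2Dt) = √(2 × 0.196 × 457) = 13.38 m.
C/C_peak = exp(−Δx²/(2σ²)) = 0.67 ⇒ Δx = σ·√(−2 ln 0.67) = 13.38 × 0.8950 = 11.98 m.
Width = 2Δx = 24.0 m.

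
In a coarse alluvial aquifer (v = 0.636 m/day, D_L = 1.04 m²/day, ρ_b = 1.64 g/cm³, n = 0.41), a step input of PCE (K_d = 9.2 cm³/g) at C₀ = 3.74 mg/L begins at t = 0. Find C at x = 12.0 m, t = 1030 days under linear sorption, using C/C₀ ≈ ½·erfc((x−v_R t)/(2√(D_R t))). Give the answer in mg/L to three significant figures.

2.84 mg/L

Retardation factor R = 1 + ρ_b·K_d/n = 1 + 1.64 × 9.2/0.41 = 37.80.
Sorption retards both mechanisms: v_R = v/R = 0.01683 m/day, D_R = D/R = 0.02751 m²/day.
v_R·t = 0.01683 × 1030 = 17.3349 m; 2√(D_R t) = 10.65 m; argument = (12.0 − 17.3349)/10.65 = -0.5009.
C = C₀ × ½·erfc(-0.5009) = 3.74 × 0.7606 = 2.84 mg/L.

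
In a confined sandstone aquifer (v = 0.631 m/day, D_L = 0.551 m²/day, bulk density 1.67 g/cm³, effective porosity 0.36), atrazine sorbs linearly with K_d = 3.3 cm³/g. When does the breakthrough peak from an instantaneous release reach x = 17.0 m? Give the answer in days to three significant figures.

Retardation factor R = 1 + ρ_b·K_d/n = 1 + 1.67 × 3.3/0.36 = 16.31.
Sorption retards both mechanisms: v_R = v/R = 0.03869 m/day, D_R = D/R = 0.03378 m²/day.
Peak time from v_R²t² + 2D_R t − x² = 0: t = (√(D_R² + v_R²x²) − D_R)/v_R².
√(D_R² + v_R²x²) = √(0.03378² + 0.03869² × 17.0²) = 0.6586; v_R² = 0.001497.
t = (0.6586 − 0.03378)/0.001497 = 417 days.

417 days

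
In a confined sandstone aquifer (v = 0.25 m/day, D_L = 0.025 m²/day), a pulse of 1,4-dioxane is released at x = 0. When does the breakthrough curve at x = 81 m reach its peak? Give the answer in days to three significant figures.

For the 1D instantaneous-source solution, setting ∂C/∂t = 0 at fixed x gives v²t² + 2Dt − x² = 0, so t = (√(D² + v²x²) − D)/v².
√(D² + v²x²) = √(0.025² + 0.25² × 81²) = 20.25; v² = 0.0625.
t = (20.25 − 0.025)/0.0625 = 324 days (vs. the pure-advection estimate x/v = 324 d).

324 days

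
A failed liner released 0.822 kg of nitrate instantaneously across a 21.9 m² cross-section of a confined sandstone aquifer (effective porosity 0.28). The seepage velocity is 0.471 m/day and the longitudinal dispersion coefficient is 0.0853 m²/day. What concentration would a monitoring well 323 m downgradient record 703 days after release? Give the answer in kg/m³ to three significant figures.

0.00371 kg/m³

For an instantaneous plane source, C(x,t) = M/(n_e·A·√(4πDt)) · exp(−(x−vt)²/(4Dt)), with n_e·A the pore (flow) area.
Plume center vt = 0.471 × 703 = 331.113 m, so the well at 323 m is 8.113 m upgradient of the peak.
√(4πDt) = 27.45 m, giving peak height M/(n_e·A·√(4πDt)) = 0.822/(0.28 × 21.9 × 27.45) = 0.004883 kg/m³.
(x−vt)²/(4Dt) = (-8.113)²/(4 × 0.0853 × 703) = 0.2744; exp(−0.2744) = 0.7600.
C = 0.004883 × 0.7600 = 0.00371 kg/m³.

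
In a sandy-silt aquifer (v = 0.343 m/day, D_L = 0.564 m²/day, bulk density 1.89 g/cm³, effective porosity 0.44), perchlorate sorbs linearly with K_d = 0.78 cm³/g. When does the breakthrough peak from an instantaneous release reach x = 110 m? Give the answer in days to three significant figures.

1370 days

Retardation factor R = 1 + ρ_b·K_d/n = 1 + 1.89 × 0.78/0.44 = 4.350.
Sorption retards both mechanisms: v_R = v/R = 0.07885 m/day, D_R = D/R = 0.1297 m²/day.
Peak time from v_R²t² + 2D_R t − x² = 0: t = (√(D_R² + v_R²x²) − D_R)/v_R².
√(D_R² + v_R²x²) = √(0.1297² + 0.07885² × 110²) = 8.674; v_R² = 0.006217.
t = (8.674 − 0.1297)/0.006217 = 1370 days.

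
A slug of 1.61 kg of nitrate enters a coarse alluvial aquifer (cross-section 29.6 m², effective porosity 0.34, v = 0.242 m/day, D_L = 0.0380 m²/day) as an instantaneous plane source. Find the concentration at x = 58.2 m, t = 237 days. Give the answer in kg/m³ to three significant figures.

0.0147 kg/m³

For an instantaneous plane source, C(x,t) = M/(n_e·A·√(4πDt)) · exp(−(x−vt)²/(4Dt)), with n_e·A the pore (flow) area.
Plume center vt = 0.242 × 237 = 57.354 m, so the well at 58.2 m is 0.846 m downgradient of the peak.
√(4πDt) = 10.64 m, giving peak height M/(n_e·A·√(4πDt)) = 1.61/(0.34 × 29.6 × 10.64) = 0.01504 kg/m³.
(x−vt)²/(4Dt) = (0.846)²/(4 × 0.0380 × 237) = 0.01987; exp(−0.01987) = 0.9803.
C = 0.01504 × 0.9803 = 0.0147 kg/m³.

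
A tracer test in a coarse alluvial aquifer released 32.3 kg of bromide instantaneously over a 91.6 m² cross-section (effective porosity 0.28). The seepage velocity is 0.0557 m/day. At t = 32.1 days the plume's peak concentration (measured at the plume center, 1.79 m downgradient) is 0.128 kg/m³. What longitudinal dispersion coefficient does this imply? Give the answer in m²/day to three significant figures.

0.240 m²/day

At the plume center C_max = M/(n_e·A·√(4πDt)), so D = M²/(4πt·(n_e·A·C_max)²).
n_e·A·C_max = 0.28 × 91.6 × 0.128 = 3.283 kg/m.
D = 32.3²/(4π × 32.1 × 3.283²) = 0.240 m²/day.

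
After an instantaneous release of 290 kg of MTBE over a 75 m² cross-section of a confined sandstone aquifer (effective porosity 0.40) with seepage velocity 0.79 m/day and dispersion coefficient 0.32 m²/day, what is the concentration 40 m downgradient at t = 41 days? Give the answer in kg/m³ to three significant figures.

For an instantaneous plane source, C(x,t) = M/(n_e·A·√(4πDt)) · exp(−(x−vt)²/(4Dt)), with n_e·A the pore (flow) area.
Plume center vt = 0.79 × 41 = 32.39 m, so the well at 40 m is 7.61 m downgradient of the peak.
√(4πDt) = 12.84 m, giving peak height M/(n_e·A·√(4πDt)) = 290/(0.40 × 75 × 12.84) = 0.7529 kg/m³.
(x−vt)²/(4Dt) = (7.61)²/(4 × 0.32 × 41) = 1.104; exp(−1.104) = 0.3315.
C = 0.7529 × 0.3315 = 0.250 kg/m³.

0.250 kg/m³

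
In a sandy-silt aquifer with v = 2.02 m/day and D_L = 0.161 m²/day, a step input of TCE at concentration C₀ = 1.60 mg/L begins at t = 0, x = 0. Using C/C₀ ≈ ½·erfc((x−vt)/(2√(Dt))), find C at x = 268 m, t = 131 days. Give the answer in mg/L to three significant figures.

For a continuous step input, C/C₀ ≈ ½·erfc((x−vt)/(2√(Dt))).
vt = 2.02 × 131 = 264.62 m and 2√(Dt) = 2√(0.161 × 131) = 9.185 m.
Argument (x−vt)/(2√(Dt)) = (268 − 264.62)/9.185 = 0.3680; ½·erfc(0.3680) = 0.3014.
C = 1.60 × 0.3014 = 0.482 mg/L.

0.482 mg/L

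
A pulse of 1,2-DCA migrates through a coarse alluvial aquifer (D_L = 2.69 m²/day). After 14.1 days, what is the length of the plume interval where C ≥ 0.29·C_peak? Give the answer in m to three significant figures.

27.4 m

The plume is Gaussian with σ = √(2Dt) = √(2 × 2.69 × 14.1) = 8.710 m.
C/C_peak = exp(−Δx²/(2σ²)) = 0.29 ⇒ Δx = σ·√(−2 ln 0.29) = 8.710 × 1.573 = 13.70 m.
Width = 2Δx = 27.4 m.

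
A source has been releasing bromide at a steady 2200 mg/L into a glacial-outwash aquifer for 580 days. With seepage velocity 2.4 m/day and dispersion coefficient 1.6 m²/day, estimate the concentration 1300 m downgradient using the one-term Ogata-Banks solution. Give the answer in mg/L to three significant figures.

For a continuous step input, C/C₀ ≈ ½·erfc((x−vt)/(2√(Dt))).
vt = 2.4 × 580 = 1392 m and 2√(Dt) = 2√(1.6 × 580) = 60.93 m.
Argument (x−vt)/(2√(Dt)) = (1300 − 1392)/60.93 = -1.510; ½·erfc(-1.510) = 0.9836.
C = 2200 × 0.9836 = 2160 mg/L.

2160 mg/L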